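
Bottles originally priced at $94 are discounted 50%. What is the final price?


Calculate the discount amount:
50% of $94 = $47
Subtract from original:
$94 - $47 = $47

$47


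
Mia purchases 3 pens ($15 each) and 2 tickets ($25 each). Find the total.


Cost of pens:
3 x $15 = $45
Cost of tickets:
2 x $25 = $50
Add both:
$45 + $50 = $95

$95


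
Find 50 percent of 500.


Convert percentage to decimal:
50% = 0.5
Multiply:
500 x 0.5 = 250

250


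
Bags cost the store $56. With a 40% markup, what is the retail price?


Calculate the markup amount:
40% of $56 = $22.40
Add to cost:
$56 + $22.40 = $78.40

$78.40


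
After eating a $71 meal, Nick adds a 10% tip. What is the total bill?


Calculate the tip:
10% of $71 = $7.10
Add tip to meal cost:
$71 + $7.10 = $78.10

$78.10


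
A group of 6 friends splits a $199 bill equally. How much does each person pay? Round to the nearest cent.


Total bill: $199
Number of people: 6
Each pays: $199 / 6 = $33.1666... ≈ $33.17

$33.17


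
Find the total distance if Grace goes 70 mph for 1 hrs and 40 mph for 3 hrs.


Leg 1 distance:
70 x 1 = 70 miles
Leg 2 distance:
40 x 3 = 120 miles
Total distance:
70 + 120 = 190 miles

190 miles


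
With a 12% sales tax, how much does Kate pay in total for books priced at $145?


Calculate the tax:
12% of $145 = $17.40
Add tax to price:
$145 + $17.40 = $162.40

$162.40


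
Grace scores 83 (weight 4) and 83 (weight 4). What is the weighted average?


Weighted sum:
4 x 83 + 4 x 83 = 664
Total weight:
4 + 4 = 8
Weighted average:
664 / 8 = 83

83


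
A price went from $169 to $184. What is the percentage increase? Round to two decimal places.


Find the absolute change:
|184 - 169| = 15
Divide by original and multiply by 100:
15 / 169 x 100 = 8.8757...% ≈ 8.88%

8.88%


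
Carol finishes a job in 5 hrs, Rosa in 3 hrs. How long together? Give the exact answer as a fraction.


Carol's rate: 1/5 of the job per hour
Rosa's rate: 1/3 of the job per hour
Combined rate: 1/5 + 1/3 = 8/15 per hour
Time = 1 / (8/15) = 15/8 hours (≈ 1.88 hours)

15/8 hours


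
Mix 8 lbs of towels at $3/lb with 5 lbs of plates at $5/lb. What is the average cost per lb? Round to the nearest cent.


Cost of towels:
8 x $3 = $24
Cost of plates:
5 x $5 = $25
Total cost: $24 + $25 = $49
Total weight: 13 lbs
Average: $49 / 13 = $3.7692... ≈ $3.77/lb

$3.77/lb


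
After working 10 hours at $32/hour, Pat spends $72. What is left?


Calculate earnings:
10 x $32 = $320
Subtract spending:
$320 - $72 = $248

$248


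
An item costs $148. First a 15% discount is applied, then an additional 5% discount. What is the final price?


First discount:
15% of $148 = $22.20
Price after first discount:
$148 - $22.20 = $125.80
Second discount:
5% of $125.80 = $6.29
Final price:
$125.80 - $6.29 = $119.51

$119.51


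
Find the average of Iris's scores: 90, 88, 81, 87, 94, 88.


Add the scores:
90 + 88 + 81 + 87 + 94 + 88 = 528
Divide by the number of tests:
528 / 6 = 88

88


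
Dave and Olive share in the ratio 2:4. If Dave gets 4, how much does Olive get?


Find the multiplier:
4 / 2 = 2
Apply to Olive's share:
4 x 2 = 8

8


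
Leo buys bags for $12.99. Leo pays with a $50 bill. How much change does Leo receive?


Start with the amount paid:
$50
Subtract the price:
$50 - $12.99 = $37.01

$37.01


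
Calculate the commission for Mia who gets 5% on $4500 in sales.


Convert rate to decimal:
5% = 0.05
Multiply by sales:
$4500 x 0.05 = $225

$225


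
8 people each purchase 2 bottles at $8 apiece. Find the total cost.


Cost per person:
2 x $8 = $16
Group total:
8 x $16 = $128

$128


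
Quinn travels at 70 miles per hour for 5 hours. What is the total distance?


Use the formula: distance = speed x time
Speed = 70 mph, Time = 5 hours
70 x 5 = 350 miles

350 miles


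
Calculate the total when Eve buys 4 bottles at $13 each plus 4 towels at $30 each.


Cost of bottles:
4 x $13 = $52
Cost of towels:
4 x $30 = $120
Add both:
$52 + $120 = $172

$172


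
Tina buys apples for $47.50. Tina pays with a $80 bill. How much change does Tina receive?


Start with the amount paid:
$80
Subtract the price:
$80 - $47.50 = $32.50

$32.50


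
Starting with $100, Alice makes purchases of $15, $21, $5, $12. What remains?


Add up expenses:
$15 + $21 + $5 + $12 = $53
Subtract from budget:
$100 - $53 = $47

$47


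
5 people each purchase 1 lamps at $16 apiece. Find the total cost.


Cost per person:
1 x $16 = $16
Group total:
5 x $16 = $80

$80


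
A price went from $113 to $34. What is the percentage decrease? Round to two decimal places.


Find the absolute change:
|34 - 113| = 79
Divide by original and multiply by 100:
79 / 113 x 100 = 69.9115...% ≈ 69.91%

69.91%


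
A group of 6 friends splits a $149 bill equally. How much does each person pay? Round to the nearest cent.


Total bill: $149
Number of people: 6
Each pays: $149 / 6 = $24.8333... ≈ $24.83

$24.83


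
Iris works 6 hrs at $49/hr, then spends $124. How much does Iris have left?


Calculate earnings:
6 x $49 = $294
Subtract spending:
$294 - $124 = $170

$170


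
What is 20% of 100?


Convert percentage to decimal:
20% = 0.2
Multiply:
100 x 0.2 = 20

20


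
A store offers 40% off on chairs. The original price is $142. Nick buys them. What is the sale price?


Calculate the discount amount:
40% of $142 = $56.80
Subtract from original:
$142 - $56.80 = $85.20

$85.20


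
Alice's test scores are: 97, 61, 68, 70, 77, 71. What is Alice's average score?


Add the scores:
97 + 61 + 68 + 70 + 77 + 71 = 444
Divide by the number of tests:
444 / 6 = 74

74


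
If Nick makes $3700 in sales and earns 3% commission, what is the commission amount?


Convert rate to decimal:
3% = 0.03
Multiply by sales:
$3700 x 0.03 = $111

$111


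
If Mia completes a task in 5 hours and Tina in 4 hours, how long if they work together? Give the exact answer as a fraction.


Mia's rate: 1/5 of the job per hour
Tina's rate: 1/4 of the job per hour
Combined rate: 1/5 + 1/4 = 9/20 per hour
Time = 1 / (9/20) = 20/9 hours (≈ 2.22 hours)

20/9 hours


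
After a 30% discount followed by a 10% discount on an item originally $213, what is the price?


First discount:
30% of $213 = $63.90
Price after first discount:
$213 - $63.90 = $149.10
Second discount:
10% of $149.10 = $14.91
Final price:
$149.10 - $14.91 = $134.19

$134.19


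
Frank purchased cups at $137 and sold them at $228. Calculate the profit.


Selling price = $228
Cost price = $137
Profit = selling price - cost price:
Profit = $228 - $137 = $91

$91


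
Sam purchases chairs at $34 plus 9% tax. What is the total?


Calculate the tax:
9% of $34 = $3.06
Add tax to price:
$34 + $3.06 = $37.06

$37.06


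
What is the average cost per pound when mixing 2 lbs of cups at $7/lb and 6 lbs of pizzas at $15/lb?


Cost of cups:
2 x $7 = $14
Cost of pizzas:
6 x $15 = $90
Total cost: $14 + $90 = $104
Total weight: 8 lbs
Average: $104 / 8 = $13/lb

$13/lb


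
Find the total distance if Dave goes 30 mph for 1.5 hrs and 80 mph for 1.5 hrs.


Leg 1 distance:
30 x 1.5 = 45 miles
Leg 2 distance:
80 x 1.5 = 120 miles
Total distance:
45 + 120 = 165 miles

165 miles


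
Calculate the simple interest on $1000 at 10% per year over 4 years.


Use the formula I = P x R x T / 100
P x R x T = 1000 x 10 x 4 = 40000
I = 40000 / 100 = $400

$400


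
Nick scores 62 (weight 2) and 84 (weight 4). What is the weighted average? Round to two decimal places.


Weighted sum:
2 x 62 + 4 x 84 = 460
Total weight:
2 + 4 = 6
Weighted average:
460 / 6 = 76.6666... ≈ 76.67

76.67


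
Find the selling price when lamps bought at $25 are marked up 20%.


Calculate the markup amount:
20% of $25 = $5
Add to cost:
$25 + $5 = $30

$30


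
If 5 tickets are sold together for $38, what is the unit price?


Total cost: $38
Number of items: 5
Unit price: $38 / 5 = $7.60

$7.60


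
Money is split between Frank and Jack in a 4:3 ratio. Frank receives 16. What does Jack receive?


Find the multiplier:
16 / 4 = 4
Apply to Jack's share:
3 x 4 = 12

12


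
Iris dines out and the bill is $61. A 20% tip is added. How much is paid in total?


Calculate the tip:
20% of $61 = $12.20
Add tip to meal cost:
$61 + $12.20 = $73.20

$73.20


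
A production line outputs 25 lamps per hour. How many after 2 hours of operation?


Production rate: 25 lamps per hour
Time: 2 hours
Total: 25 x 2 = 50 lamps

50 lamps


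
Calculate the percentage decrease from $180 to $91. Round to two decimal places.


Find the absolute change:
|91 - 180| = 89
Divide by original and multiply by 100:
89 / 180 x 100 = 49.4444...% ≈ 49.44%

49.44%


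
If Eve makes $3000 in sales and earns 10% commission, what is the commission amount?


Convert rate to decimal:
10% = 0.1
Multiply by sales:
$3000 x 0.1 = $300

$300


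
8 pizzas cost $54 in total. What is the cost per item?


Total cost: $54
Number of items: 8
Unit price: $54 / 8 = $6.75

$6.75


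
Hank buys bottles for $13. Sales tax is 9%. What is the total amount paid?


Calculate the tax:
9% of $13 = $1.17
Add tax to price:
$13 + $1.17 = $14.17

$14.17


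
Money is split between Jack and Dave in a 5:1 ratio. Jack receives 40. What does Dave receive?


Find the multiplier:
40 / 5 = 8
Apply to Dave's share:
1 x 8 = 8

8


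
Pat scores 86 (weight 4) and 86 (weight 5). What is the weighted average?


Weighted sum:
4 x 86 + 5 x 86 = 774
Total weight:
4 + 5 = 9
Weighted average:
774 / 9 = 86

86


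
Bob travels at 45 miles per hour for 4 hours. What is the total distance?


Use the formula: distance = speed x time
Speed = 45 mph, Time = 4 hours
45 x 4 = 180 miles

180 miles


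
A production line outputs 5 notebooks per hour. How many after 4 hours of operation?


Production rate: 5 notebooks per hour
Time: 4 hours
Total: 5 x 4 = 20 notebooks

20 notebooks


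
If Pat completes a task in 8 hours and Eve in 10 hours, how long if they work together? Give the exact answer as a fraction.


Pat's rate: 1/8 of the job per hour
Eve's rate: 1/10 of the job per hour
Combined rate: 1/8 + 1/10 = 9/40 per hour
Time = 1 / (9/40) = 40/9 hours (≈ 4.44 hours)

40/9 hours


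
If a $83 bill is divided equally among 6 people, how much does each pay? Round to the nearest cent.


Total bill: $83
Number of people: 6
Each pays: $83 / 6 = $13.8333... ≈ $13.83

$13.83


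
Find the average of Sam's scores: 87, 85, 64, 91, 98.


Add the scores:
87 + 85 + 64 + 91 + 98 = 425
Divide by the number of tests:
425 / 5 = 85

85


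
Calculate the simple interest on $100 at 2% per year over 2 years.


Use the formula I = P x R x T / 100
P x R x T = 100 x 2 x 2 = 400
I = 400 / 100 = $4

$4


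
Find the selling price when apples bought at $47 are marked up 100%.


Calculate the markup amount:
100% of $47 = $47
Add to cost:
$47 + $47 = $94

$94


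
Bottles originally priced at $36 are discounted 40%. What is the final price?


Calculate the discount amount:
40% of $36 = $14.40
Subtract from original:
$36 - $14.40 = $21.60

$21.60


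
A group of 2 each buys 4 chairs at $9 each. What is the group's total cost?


Cost per person:
4 x $9 = $36
Group total:
2 x $36 = $72

$72


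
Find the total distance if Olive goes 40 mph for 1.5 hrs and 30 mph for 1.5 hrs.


Leg 1 distance:
40 x 1.5 = 60 miles
Leg 2 distance:
30 x 1.5 = 45 miles
Total distance:
60 + 45 = 105 miles

105 miles


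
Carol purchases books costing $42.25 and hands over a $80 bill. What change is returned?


Start with the amount paid:
$80
Subtract the price:
$80 - $42.25 = $37.75

$37.75


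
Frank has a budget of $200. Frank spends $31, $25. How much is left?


Add up expenses:
$31 + $25 = $56
Subtract from budget:
$200 - $56 = $144

$144


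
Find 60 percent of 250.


Convert percentage to decimal:
60% = 0.6
Multiply:
250 x 0.6 = 150

150


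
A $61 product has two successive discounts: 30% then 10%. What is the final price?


First discount:
30% of $61 = $18.30
Price after first discount:
$61 - $18.30 = $42.70
Second discount:
10% of $42.70 = $4.27
Final price:
$42.70 - $4.27 = $38.43

$38.43


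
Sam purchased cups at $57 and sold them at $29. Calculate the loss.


Selling price = $29
Cost price = $57
Loss = cost price - selling price:
Loss = $57 - $29 = $28

$28


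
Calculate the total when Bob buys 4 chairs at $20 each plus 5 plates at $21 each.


Cost of chairs:
4 x $20 = $80
Cost of plates:
5 x $21 = $105
Add both:
$80 + $105 = $185

$185


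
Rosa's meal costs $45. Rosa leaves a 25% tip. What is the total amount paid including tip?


Calculate the tip:
25% of $45 = $11.25
Add tip to meal cost:
$45 + $11.25 = $56.25

$56.25


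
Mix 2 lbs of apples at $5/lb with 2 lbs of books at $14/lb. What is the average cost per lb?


Cost of apples:
2 x $5 = $10
Cost of books:
2 x $14 = $28
Total cost: $10 + $28 = $38
Total weight: 4 lbs
Average: $38 / 4 = $9.50/lb

$9.50/lb


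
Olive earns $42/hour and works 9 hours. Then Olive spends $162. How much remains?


Calculate earnings:
9 x $42 = $378
Subtract spending:
$378 - $162 = $216

$216


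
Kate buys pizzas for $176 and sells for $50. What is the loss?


Selling price = $50
Cost price = $176
Loss = cost price - selling price:
Loss = $176 - $50 = $126

$126


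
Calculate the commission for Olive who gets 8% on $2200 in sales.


Convert rate to decimal:
8% = 0.08
Multiply by sales:
$2200 x 0.08 = $176

$176


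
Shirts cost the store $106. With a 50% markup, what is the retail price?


Calculate the markup amount:
50% of $106 = $53
Add to cost:
$106 + $53 = $159

$159


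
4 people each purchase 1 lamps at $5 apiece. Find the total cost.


Cost per person:
1 x $5 = $5
Group total:
4 x $5 = $20

$20


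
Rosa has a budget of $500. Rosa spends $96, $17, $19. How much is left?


Add up expenses:
$96 + $17 + $19 = $132
Subtract from budget:
$500 - $132 = $368

$368


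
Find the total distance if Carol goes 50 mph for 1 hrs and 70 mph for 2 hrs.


Leg 1 distance:
50 x 1 = 50 miles
Leg 2 distance:
70 x 2 = 140 miles
Total distance:
50 + 140 = 190 miles

190 miles


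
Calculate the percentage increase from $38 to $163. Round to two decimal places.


Find the absolute change:
|163 - 38| = 125
Divide by original and multiply by 100:
125 / 38 x 100 = 328.9473...% ≈ 328.95%

328.95%


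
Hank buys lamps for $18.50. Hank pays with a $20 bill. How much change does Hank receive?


Start with the amount paid:
$20
Subtract the price:
$20 - $18.50 = $1.50

$1.50


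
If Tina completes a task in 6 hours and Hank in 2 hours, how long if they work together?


Tina's rate: 1/6 of the job per hour
Hank's rate: 1/2 of the job per hour
Combined rate: 1/6 + 1/2 = 2/3 per hour
Time = 1 / (2/3) = 3/2 = 1.5 hours

1.5 hours


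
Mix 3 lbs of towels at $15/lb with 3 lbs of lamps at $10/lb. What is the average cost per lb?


Cost of towels:
3 x $15 = $45
Cost of lamps:
3 x $10 = $30
Total cost: $45 + $30 = $75
Total weight: 6 lbs
Average: $75 / 6 = $12.50/lb

$12.50/lb


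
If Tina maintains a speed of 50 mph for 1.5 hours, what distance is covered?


Use the formula: distance = speed x time
Speed = 50 mph, Time = 1.5 hours
50 x 1.5 = 75 miles

75 miles


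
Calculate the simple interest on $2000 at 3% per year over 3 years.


Use the formula I = P x R x T / 100
P x R x T = 2000 x 3 x 3 = 18000
I = 18000 / 100 = $180

$180


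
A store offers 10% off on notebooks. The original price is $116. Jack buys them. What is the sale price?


Calculate the discount amount:
10% of $116 = $11.60
Subtract from original:
$116 - $11.60 = $104.40

$104.40


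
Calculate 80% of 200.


Convert percentage to decimal:
80% = 0.8
Multiply:
200 x 0.8 = 160

160


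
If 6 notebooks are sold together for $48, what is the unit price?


Total cost: $48
Number of items: 6
Unit price: $48 / 6 = $8

$8


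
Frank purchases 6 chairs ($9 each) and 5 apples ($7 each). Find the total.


Cost of chairs:
6 x $9 = $54
Cost of apples:
5 x $7 = $35
Add both:
$54 + $35 = $89

$89


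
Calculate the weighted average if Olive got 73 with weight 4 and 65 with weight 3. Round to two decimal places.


Weighted sum:
4 x 73 + 3 x 65 = 487
Total weight:
4 + 3 = 7
Weighted average:
487 / 7 = 69.5714... ≈ 69.57

69.57


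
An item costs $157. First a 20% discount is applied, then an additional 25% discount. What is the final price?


First discount:
20% of $157 = $31.40
Price after first discount:
$157 - $31.40 = $125.60
Second discount:
25% of $125.60 = $31.40
Final price:
$125.60 - $31.40 = $94.20

$94.20


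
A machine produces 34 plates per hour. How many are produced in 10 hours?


Production rate: 34 plates per hour
Time: 10 hours
Total: 34 x 10 = 340 plates

340 plates


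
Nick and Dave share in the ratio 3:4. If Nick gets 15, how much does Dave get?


Find the multiplier:
15 / 3 = 5
Apply to Dave's share:
4 x 5 = 20

20


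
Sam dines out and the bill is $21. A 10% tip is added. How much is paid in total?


Calculate the tip:
10% of $21 = $2.10
Add tip to meal cost:
$21 + $2.10 = $23.10

$23.10


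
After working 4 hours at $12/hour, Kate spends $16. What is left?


Calculate earnings:
4 x $12 = $48
Subtract spending:
$48 - $16 = $32

$32


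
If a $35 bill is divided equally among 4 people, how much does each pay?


Total bill: $35
Number of people: 4
Each pays: $35 / 4 = $8.75

$8.75


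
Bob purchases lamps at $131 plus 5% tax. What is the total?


Calculate the tax:
5% of $131 = $6.55
Add tax to price:
$131 + $6.55 = $137.55

$137.55


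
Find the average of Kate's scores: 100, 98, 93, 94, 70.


Add the scores:
100 + 98 + 93 + 94 + 70 = 455
Divide by the number of tests:
455 / 5 = 91

91


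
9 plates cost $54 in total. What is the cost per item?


Total cost: $54
Number of items: 9
Unit price: $54 / 9 = $6

$6


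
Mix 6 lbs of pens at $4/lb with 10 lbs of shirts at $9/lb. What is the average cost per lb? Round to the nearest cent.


Cost of pens:
6 x $4 = $24
Cost of shirts:
10 x $9 = $90
Total cost: $24 + $90 = $114
Total weight: 16 lbs
Average: $114 / 16 = $7.125 ≈ $7.13/lb

$7.13/lb


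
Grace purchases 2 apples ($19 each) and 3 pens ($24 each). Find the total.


Cost of apples:
2 x $19 = $38
Cost of pens:
3 x $24 = $72
Add both:
$38 + $72 = $110

$110


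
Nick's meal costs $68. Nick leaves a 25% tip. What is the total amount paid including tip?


Calculate the tip:
25% of $68 = $17
Add tip to meal cost:
$68 + $17 = $85

$85


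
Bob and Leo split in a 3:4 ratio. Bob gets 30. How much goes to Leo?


Find the multiplier:
30 / 3 = 10
Apply to Leo's share:
4 x 10 = 40

40


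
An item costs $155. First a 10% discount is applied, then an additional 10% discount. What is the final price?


First discount:
10% of $155 = $15.50
Price after first discount:
$155 - $15.50 = $139.50
Second discount:
10% of $139.50 = $13.95
Final price:
$139.50 - $13.95 = $125.55

$125.55


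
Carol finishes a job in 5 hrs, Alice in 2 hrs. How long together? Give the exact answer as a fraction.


Carol's rate: 1/5 of the job per hour
Alice's rate: 1/2 of the job per hour
Combined rate: 1/5 + 1/2 = 7/10 per hour
Time = 1 / (7/10) = 10/7 hours (≈ 1.43 hours)

10/7 hours


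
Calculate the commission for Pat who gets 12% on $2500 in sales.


Convert rate to decimal:
12% = 0.12
Multiply by sales:
$2500 x 0.12 = $300

$300


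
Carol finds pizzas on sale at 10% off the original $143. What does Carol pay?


Calculate the discount amount:
10% of $143 = $14.30
Subtract from original:
$143 - $14.30 = $128.70

$128.70


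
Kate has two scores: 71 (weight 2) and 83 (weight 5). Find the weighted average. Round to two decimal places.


Weighted sum:
2 x 71 + 5 x 83 = 557
Total weight:
2 + 5 = 7
Weighted average:
557 / 7 = 79.5714... ≈ 79.57

79.57


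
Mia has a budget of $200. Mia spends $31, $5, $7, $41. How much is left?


Add up expenses:
$31 + $5 + $7 + $41 = $84
Subtract from budget:
$200 - $84 = $116

$116


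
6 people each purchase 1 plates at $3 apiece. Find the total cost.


Cost per person:
1 x $3 = $3
Group total:
6 x $3 = $18

$18


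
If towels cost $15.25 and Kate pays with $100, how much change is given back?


Start with the amount paid:
$100
Subtract the price:
$100 - $15.25 = $84.75

$84.75


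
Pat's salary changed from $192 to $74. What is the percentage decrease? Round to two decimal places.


Find the absolute change:
|74 - 192| = 118
Divide by original and multiply by 100:
118 / 192 x 100 = 61.4583...% ≈ 61.46%

61.46%


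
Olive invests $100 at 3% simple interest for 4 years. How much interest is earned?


Use the formula I = P x R x T / 100
P x R x T = 100 x 3 x 4 = 1200
I = 1200 / 100 = $12

$12


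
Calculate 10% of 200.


Convert percentage to decimal:
10% = 0.1
Multiply:
200 x 0.1 = 20

20


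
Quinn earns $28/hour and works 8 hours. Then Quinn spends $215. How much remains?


Calculate earnings:
8 x $28 = $224
Subtract spending:
$224 - $215 = $9

$9


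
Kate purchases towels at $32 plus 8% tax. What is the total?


Calculate the tax:
8% of $32 = $2.56
Add tax to price:
$32 + $2.56 = $34.56

$34.56


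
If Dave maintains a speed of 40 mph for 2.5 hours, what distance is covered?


Use the formula: distance = speed x time
Speed = 40 mph, Time = 2.5 hours
40 x 2.5 = 100 miles

100 miles


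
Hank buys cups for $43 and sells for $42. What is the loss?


Selling price = $42
Cost price = $43
Loss = cost price - selling price:
Loss = $43 - $42 = $1

$1


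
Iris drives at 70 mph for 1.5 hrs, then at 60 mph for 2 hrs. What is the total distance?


Leg 1 distance:
70 x 1.5 = 105 miles
Leg 2 distance:
60 x 2 = 120 miles
Total distance:
105 + 120 = 225 miles

225 miles


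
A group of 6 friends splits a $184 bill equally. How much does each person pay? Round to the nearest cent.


Total bill: $184
Number of people: 6
Each pays: $184 / 6 = $30.6666... ≈ $30.67

$30.67


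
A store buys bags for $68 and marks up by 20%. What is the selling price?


Calculate the markup amount:
20% of $68 = $13.60
Add to cost:
$68 + $13.60 = $81.60

$81.60


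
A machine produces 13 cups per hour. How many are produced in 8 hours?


Production rate: 13 cups per hour
Time: 8 hours
Total: 13 x 8 = 104 cups

104 cups


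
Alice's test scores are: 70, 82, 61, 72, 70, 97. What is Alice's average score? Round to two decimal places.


Add the scores:
70 + 82 + 61 + 72 + 70 + 97 = 452
Divide by the number of tests:
452 / 6 = 75.3333... ≈ 75.33

75.33


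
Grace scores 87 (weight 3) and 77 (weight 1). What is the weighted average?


Weighted sum:
3 x 87 + 1 x 77 = 338
Total weight:
3 + 1 = 4
Weighted average:
338 / 4 = 84.5

84.5


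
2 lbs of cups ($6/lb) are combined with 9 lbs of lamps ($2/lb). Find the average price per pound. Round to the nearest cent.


Cost of cups:
2 x $6 = $12
Cost of lamps:
9 x $2 = $18
Total cost: $12 + $18 = $30
Total weight: 11 lbs
Average: $30 / 11 = $2.7272... ≈ $2.73/lb

$2.73/lb


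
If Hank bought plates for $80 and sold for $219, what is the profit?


Selling price = $219
Cost price = $80
Profit = selling price - cost price:
Profit = $219 - $80 = $139

$139


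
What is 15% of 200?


Convert percentage to decimal:
15% = 0.15
Multiply:
200 x 0.15 = 30

30


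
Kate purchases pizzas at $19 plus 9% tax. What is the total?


Calculate the tax:
9% of $19 = $1.71
Add tax to price:
$19 + $1.71 = $20.71

$20.71


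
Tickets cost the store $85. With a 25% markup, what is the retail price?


Calculate the markup amount:
25% of $85 = $21.25
Add to cost:
$85 + $21.25 = $106.25

$106.25


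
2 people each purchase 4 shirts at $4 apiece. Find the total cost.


Cost per person:
4 x $4 = $16
Group total:
2 x $16 = $32

$32


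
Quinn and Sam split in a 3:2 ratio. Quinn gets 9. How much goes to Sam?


Find the multiplier:
9 / 3 = 3
Apply to Sam's share:
2 x 3 = 6

6


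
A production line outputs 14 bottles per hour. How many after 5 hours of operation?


Production rate: 14 bottles per hour
Time: 5 hours
Total: 14 x 5 = 70 bottles

70 bottles


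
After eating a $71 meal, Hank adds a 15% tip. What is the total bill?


Calculate the tip:
15% of $71 = $10.65
Add tip to meal cost:
$71 + $10.65 = $81.65

$81.65


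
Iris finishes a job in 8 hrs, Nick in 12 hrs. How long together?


Iris's rate: 1/8 of the job per hour
Nick's rate: 1/12 of the job per hour
Combined rate: 1/8 + 1/12 = 5/24 per hour
Time = 1 / (5/24) = 24/5 = 4.8 hours

4.8 hours


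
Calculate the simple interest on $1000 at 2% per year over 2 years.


Use the formula I = P x R x T / 100
P x R x T = 1000 x 2 x 2 = 4000
I = 4000 / 100 = $40

$40


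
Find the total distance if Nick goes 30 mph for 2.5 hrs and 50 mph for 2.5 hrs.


Leg 1 distance:
30 x 2.5 = 75 miles
Leg 2 distance:
50 x 2.5 = 125 miles
Total distance:
75 + 125 = 200 miles

200 miles


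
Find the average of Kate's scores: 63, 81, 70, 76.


Add the scores:
63 + 81 + 70 + 76 = 290
Divide by the number of tests:
290 / 4 = 72.5

72.5


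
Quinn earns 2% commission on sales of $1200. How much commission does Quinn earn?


Convert rate to decimal:
2% = 0.02
Multiply by sales:
$1200 x 0.02 = $24

$24


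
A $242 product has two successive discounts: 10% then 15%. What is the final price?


First discount:
10% of $242 = $24.20
Price after first discount:
$242 - $24.20 = $217.80
Second discount:
15% of $217.80 = $32.67
Final price:
$217.80 - $32.67 = $185.13

$185.13


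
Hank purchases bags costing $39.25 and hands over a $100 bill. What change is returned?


Start with the amount paid:
$100
Subtract the price:
$100 - $39.25 = $60.75

$60.75


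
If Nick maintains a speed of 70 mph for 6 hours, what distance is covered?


Use the formula: distance = speed x time
Speed = 70 mph, Time = 6 hours
70 x 6 = 420 miles

420 miles


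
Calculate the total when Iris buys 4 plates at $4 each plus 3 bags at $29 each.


Cost of plates:
4 x $4 = $16
Cost of bags:
3 x $29 = $87
Add both:
$16 + $87 = $103

$103


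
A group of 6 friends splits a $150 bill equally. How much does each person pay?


Total bill: $150
Number of people: 6
Each pays: $150 / 6 = $25

$25


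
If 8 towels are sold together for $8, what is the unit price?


Total cost: $8
Number of items: 8
Unit price: $8 / 8 = $1

$1


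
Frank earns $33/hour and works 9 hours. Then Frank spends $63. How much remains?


Calculate earnings:
9 x $33 = $297
Subtract spending:
$297 - $63 = $234

$234


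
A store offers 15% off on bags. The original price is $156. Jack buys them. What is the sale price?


Calculate the discount amount:
15% of $156 = $23.40
Subtract from original:
$156 - $23.40 = $132.60

$132.60


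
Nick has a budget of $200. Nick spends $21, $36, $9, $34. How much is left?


Add up expenses:
$21 + $36 + $9 + $34 = $100
Subtract from budget:
$200 - $100 = $100

$100


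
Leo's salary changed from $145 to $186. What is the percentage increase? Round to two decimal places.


Find the absolute change:
|186 - 145| = 41
Divide by original and multiply by 100:
41 / 145 x 100 = 28.2758...% ≈ 28.28%

28.28%


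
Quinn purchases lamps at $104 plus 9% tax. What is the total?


Calculate the tax:
9% of $104 = $9.36
Add tax to price:
$104 + $9.36 = $113.36

$113.36


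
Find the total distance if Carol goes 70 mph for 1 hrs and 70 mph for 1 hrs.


Leg 1 distance:
70 x 1 = 70 miles
Leg 2 distance:
70 x 1 = 70 miles
Total distance:
70 + 70 = 140 miles

140 miles


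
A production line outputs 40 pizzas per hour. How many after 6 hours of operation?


Production rate: 40 pizzas per hour
Time: 6 hours
Total: 40 x 6 = 240 pizzas

240 pizzas


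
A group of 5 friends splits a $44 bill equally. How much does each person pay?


Total bill: $44
Number of people: 5
Each pays: $44 / 5 = $8.80

$8.80


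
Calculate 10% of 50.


Convert percentage to decimal:
10% = 0.1
Multiply:
50 x 0.1 = 5

5


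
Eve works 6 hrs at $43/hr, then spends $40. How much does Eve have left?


Calculate earnings:
6 x $43 = $258
Subtract spending:
$258 - $40 = $218

$218


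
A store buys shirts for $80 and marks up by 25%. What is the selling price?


Calculate the markup amount:
25% of $80 = $20
Add to cost:
$80 + $20 = $100

$100


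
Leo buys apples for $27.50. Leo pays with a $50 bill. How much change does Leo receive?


Start with the amount paid:
$50
Subtract the price:
$50 - $27.50 = $22.50

$22.50


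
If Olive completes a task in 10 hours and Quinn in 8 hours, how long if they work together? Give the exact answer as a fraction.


Olive's rate: 1/10 of the job per hour
Quinn's rate: 1/8 of the job per hour
Combined rate: 1/10 + 1/8 = 9/40 per hour
Time = 1 / (9/40) = 40/9 hours (≈ 4.44 hours)

40/9 hours


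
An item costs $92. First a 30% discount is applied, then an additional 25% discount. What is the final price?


First discount:
30% of $92 = $27.60
Price after first discount:
$92 - $27.60 = $64.40
Second discount:
25% of $64.40 = $16.10
Final price:
$64.40 - $16.10 = $48.30

$48.30


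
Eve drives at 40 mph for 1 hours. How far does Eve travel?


Use the formula: distance = speed x time
Speed = 40 mph, Time = 1 hours
40 x 1 = 40 miles

40 miles


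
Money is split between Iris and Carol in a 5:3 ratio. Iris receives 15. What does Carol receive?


Find the multiplier:
15 / 5 = 3
Apply to Carol's share:
3 x 3 = 9

9


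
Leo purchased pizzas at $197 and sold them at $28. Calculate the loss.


Selling price = $28
Cost price = $197
Loss = cost price - selling price:
Loss = $197 - $28 = $169

$169


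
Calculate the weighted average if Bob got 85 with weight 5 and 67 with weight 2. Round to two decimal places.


Weighted sum:
5 x 85 + 2 x 67 = 559
Total weight:
5 + 2 = 7
Weighted average:
559 / 7 = 79.8571... ≈ 79.86

79.86


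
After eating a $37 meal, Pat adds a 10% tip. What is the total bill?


Calculate the tip:
10% of $37 = $3.70
Add tip to meal cost:
$37 + $3.70 = $40.70

$40.70


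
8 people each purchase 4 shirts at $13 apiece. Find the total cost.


Cost per person:
4 x $13 = $52
Group total:
8 x $52 = $416

$416


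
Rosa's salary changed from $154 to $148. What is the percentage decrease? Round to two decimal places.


Find the absolute change:
|148 - 154| = 6
Divide by original and multiply by 100:
6 / 154 x 100 = 3.8961...% ≈ 3.9%

3.9%


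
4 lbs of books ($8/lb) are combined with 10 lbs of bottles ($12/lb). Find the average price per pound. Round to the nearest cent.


Cost of books:
4 x $8 = $32
Cost of bottles:
10 x $12 = $120
Total cost: $32 + $120 = $152
Total weight: 14 lbs
Average: $152 / 14 = $10.8571... ≈ $10.86/lb

$10.86/lb


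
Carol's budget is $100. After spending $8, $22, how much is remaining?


Add up expenses:
$8 + $22 = $30
Subtract from budget:
$100 - $30 = $70

$70


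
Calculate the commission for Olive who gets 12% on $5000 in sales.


Convert rate to decimal:
12% = 0.12
Multiply by sales:
$5000 x 0.12 = $600

$600


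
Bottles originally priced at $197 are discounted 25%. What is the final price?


Calculate the discount amount:
25% of $197 = $49.25
Subtract from original:
$197 - $49.25 = $147.75

$147.75


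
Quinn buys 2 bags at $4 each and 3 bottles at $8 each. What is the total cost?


Cost of bags:
2 x $4 = $8
Cost of bottles:
3 x $8 = $24
Add both:
$8 + $24 = $32

$32


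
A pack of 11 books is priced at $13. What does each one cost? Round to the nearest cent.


Total cost: $13
Number of items: 11
Unit price: $13 / 11 = $1.1818... ≈ $1.18

$1.18


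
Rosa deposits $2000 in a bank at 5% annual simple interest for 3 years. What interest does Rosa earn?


Use the formula I = P x R x T / 100
P x R x T = 2000 x 5 x 3 = 30000
I = 30000 / 100 = $300

$300


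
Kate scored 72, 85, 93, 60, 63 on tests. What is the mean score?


Add the scores:
72 + 85 + 93 + 60 + 63 = 373
Divide by the number of tests:
373 / 5 = 74.6

74.6


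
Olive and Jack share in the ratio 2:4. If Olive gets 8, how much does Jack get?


Find the multiplier:
8 / 2 = 4
Apply to Jack's share:
4 x 4 = 16

16


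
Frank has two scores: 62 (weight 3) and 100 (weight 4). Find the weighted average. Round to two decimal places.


Weighted sum:
3 x 62 + 4 x 100 = 586
Total weight:
3 + 4 = 7
Weighted average:
586 / 7 = 83.7142... ≈ 83.71

83.71


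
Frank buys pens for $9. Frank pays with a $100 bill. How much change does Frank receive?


Start with the amount paid:
$100
Subtract the price:
$100 - $9 = $91

$91


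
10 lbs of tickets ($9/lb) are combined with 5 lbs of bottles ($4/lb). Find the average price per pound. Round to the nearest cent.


Cost of tickets:
10 x $9 = $90
Cost of bottles:
5 x $4 = $20
Total cost: $90 + $20 = $110
Total weight: 15 lbs
Average: $110 / 15 = $7.3333... ≈ $7.33/lb

$7.33/lb


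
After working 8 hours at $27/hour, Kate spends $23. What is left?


Calculate earnings:
8 x $27 = $216
Subtract spending:
$216 - $23 = $193

$193


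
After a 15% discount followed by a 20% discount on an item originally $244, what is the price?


First discount:
15% of $244 = $36.60
Price after first discount:
$244 - $36.60 = $207.40
Second discount:
20% of $207.40 = $41.48
Final price:
$207.40 - $41.48 = $165.92

$165.92


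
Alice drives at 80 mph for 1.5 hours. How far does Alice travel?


Use the formula: distance = speed x time
Speed = 80 mph, Time = 1.5 hours
80 x 1.5 = 120 miles

120 miles


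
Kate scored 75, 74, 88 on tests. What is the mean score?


Add the scores:
75 + 74 + 88 = 237
Divide by the number of tests:
237 / 3 = 79

79


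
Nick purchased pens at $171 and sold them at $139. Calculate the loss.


Selling price = $139
Cost price = $171
Loss = cost price - selling price:
Loss = $171 - $139 = $32

$32


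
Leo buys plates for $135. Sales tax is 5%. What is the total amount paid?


Calculate the tax:
5% of $135 = $6.75
Add tax to price:
$135 + $6.75 = $141.75

$141.75


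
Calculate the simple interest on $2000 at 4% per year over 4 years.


Use the formula I = P x R x T / 100
P x R x T = 2000 x 4 x 4 = 32000
I = 32000 / 100 = $320

$320


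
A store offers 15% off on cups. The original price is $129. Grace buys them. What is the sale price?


Calculate the discount amount:
15% of $129 = $19.35
Subtract from original:
$129 - $19.35 = $109.65

$109.65


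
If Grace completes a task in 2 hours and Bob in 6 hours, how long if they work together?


Grace's rate: 1/2 of the job per hour
Bob's rate: 1/6 of the job per hour
Combined rate: 1/2 + 1/6 = 2/3 per hour
Time = 1 / (2/3) = 3/2 = 1.5 hours

1.5 hours


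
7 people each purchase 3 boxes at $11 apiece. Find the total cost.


Cost per person:
3 x $11 = $33
Group total:
7 x $33 = $231

$231


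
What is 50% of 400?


Convert percentage to decimal:
50% = 0.5
Multiply:
400 x 0.5 = 200

200


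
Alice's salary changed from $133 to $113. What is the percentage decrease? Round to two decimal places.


Find the absolute change:
|113 - 133| = 20
Divide by original and multiply by 100:
20 / 133 x 100 = 15.0375...% ≈ 15.04%

15.04%


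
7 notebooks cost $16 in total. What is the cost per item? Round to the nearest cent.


Total cost: $16
Number of items: 7
Unit price: $16 / 7 = $2.2857... ≈ $2.29

$2.29


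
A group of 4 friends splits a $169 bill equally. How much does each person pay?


Total bill: $169
Number of people: 4
Each pays: $169 / 4 = $42.25

$42.25


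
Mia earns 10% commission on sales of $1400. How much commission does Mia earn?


Convert rate to decimal:
10% = 0.1
Multiply by sales:
$1400 x 0.1 = $140

$140


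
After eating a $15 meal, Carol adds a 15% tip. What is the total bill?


Calculate the tip:
15% of $15 = $2.25
Add tip to meal cost:
$15 + $2.25 = $17.25

$17.25


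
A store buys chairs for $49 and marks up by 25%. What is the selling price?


Calculate the markup amount:
25% of $49 = $12.25
Add to cost:
$49 + $12.25 = $61.25

$61.25


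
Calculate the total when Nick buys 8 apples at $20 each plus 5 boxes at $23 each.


Cost of apples:
8 x $20 = $160
Cost of boxes:
5 x $23 = $115
Add both:
$160 + $115 = $275

$275


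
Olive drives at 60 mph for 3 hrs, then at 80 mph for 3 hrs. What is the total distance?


Leg 1 distance:
60 x 3 = 180 miles
Leg 2 distance:
80 x 3 = 240 miles
Total distance:
180 + 240 = 420 miles

420 miles


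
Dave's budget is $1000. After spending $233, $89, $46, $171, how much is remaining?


Add up expenses:
$233 + $89 + $46 + $171 = $539
Subtract from budget:
$1000 - $539 = $461

$461


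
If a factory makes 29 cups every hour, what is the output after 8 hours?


Production rate: 29 cups per hour
Time: 8 hours
Total: 29 x 8 = 232 cups

232 cups


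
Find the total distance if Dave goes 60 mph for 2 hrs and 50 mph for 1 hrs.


Leg 1 distance:
60 x 2 = 120 miles
Leg 2 distance:
50 x 1 = 50 miles
Total distance:
120 + 50 = 170 miles

170 miles


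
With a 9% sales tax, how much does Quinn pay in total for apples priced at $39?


Calculate the tax:
9% of $39 = $3.51
Add tax to price:
$39 + $3.51 = $42.51

$42.51


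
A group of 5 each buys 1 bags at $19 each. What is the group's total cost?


Cost per person:
1 x $19 = $19
Group total:
5 x $19 = $95

$95


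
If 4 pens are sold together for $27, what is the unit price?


Total cost: $27
Number of items: 4
Unit price: $27 / 4 = $6.75

$6.75


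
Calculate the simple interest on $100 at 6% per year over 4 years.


Use the formula I = P x R x T / 100
P x R x T = 100 x 6 x 4 = 2400
I = 2400 / 100 = $24

$24


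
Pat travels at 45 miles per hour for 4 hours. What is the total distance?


Use the formula: distance = speed x time
Speed = 45 mph, Time = 4 hours
45 x 4 = 180 miles

180 miles


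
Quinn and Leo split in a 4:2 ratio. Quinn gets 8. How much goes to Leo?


Find the multiplier:
8 / 4 = 2
Apply to Leo's share:
2 x 2 = 4

4


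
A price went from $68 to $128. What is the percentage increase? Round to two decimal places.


Find the absolute change:
|128 - 68| = 60
Divide by original and multiply by 100:
60 / 68 x 100 = 88.2352...% ≈ 88.24%

88.24%


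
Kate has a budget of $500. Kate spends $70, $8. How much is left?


Add up expenses:
$70 + $8 = $78
Subtract from budget:
$500 - $78 = $422

$422


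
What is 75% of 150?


Convert percentage to decimal:
75% = 0.75
Multiply:
150 x 0.75 = 112.5

112.5


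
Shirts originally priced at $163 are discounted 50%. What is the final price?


Calculate the discount amount:
50% of $163 = $81.50
Subtract from original:
$163 - $81.50 = $81.50

$81.50


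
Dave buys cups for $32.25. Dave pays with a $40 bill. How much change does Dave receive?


Start with the amount paid:
$40
Subtract the price:
$40 - $32.25 = $7.75

$7.75


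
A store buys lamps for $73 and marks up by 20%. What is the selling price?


Calculate the markup amount:
20% of $73 = $14.60
Add to cost:
$73 + $14.60 = $87.60

$87.60
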